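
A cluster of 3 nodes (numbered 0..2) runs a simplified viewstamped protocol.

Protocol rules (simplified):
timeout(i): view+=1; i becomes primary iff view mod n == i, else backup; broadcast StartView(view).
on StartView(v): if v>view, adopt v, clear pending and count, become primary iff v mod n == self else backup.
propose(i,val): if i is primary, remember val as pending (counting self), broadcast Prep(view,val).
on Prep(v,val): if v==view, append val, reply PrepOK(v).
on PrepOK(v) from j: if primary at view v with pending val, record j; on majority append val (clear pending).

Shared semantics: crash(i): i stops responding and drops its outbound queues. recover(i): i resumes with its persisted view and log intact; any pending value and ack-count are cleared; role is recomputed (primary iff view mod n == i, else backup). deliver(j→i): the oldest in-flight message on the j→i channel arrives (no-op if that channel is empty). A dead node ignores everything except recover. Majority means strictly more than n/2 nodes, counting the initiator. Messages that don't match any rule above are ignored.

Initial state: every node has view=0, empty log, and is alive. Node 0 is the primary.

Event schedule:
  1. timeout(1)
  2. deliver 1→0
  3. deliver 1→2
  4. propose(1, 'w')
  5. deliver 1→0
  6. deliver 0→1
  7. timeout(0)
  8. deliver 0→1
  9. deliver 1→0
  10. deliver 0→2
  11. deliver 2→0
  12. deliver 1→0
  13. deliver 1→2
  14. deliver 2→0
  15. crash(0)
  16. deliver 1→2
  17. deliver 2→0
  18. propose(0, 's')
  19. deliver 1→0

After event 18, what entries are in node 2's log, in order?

e1 timeout(1): 1[prim,v=1,-]
e2 deliver 1→0: 0[back,v=1,-]
e3 deliver 1→2: 2[back,v=1,-]
e4 propose(1,'w'): ·
e5 deliver 1→0: 0[back,v=1,w]
e6 deliver 0→1: 1[prim,v=1,w]
e7 timeout(0): 0[back,v=2,w]
e8 deliver 0→1: 1[back,v=2,w]
e9 deliver 1→0: ·
e10 deliver 0→2: 2[prim,v=2,-]
e11 deliver 2→0: ·
e12 deliver 1→0: ·
e13 deliver 1→2: ·
e14 deliver 2→0: ·
e15 crash(0): 0[✗back,v=2,w]
e16 deliver 1→2: ·
e17 deliver 2→0: ·
e18 propose(0,'s'): ·

empty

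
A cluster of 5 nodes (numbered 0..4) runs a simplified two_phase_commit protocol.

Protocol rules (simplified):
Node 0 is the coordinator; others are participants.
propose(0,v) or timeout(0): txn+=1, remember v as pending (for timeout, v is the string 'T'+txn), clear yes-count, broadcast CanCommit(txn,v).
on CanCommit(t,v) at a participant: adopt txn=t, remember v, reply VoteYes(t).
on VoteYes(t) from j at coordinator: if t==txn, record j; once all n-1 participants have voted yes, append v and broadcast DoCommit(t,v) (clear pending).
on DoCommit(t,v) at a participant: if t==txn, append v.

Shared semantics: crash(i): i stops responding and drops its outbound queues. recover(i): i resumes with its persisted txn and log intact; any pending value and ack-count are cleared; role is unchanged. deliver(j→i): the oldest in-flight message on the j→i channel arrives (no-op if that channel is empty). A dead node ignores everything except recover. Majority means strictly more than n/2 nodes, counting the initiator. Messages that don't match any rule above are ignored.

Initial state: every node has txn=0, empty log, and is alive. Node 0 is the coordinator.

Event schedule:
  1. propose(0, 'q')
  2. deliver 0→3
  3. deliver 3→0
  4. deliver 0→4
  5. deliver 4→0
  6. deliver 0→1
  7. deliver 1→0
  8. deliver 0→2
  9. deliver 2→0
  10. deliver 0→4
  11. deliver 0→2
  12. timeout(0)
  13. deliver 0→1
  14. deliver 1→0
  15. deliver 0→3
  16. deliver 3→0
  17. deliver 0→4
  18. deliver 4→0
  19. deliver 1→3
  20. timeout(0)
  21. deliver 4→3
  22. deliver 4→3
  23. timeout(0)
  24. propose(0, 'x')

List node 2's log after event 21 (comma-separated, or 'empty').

q

after 1 — propose(0,'q'): n0:coor/t1/[-]
after 2 — deliver 0→3: n3:part/t1/[-]
after 3 — deliver 3→0: ·
after 4 — deliver 0→4: n4:part/t1/[-]
after 5 — deliver 4→0: ·
after 6 — deliver 0→1: n1:part/t1/[-]
after 7 — deliver 1→0: ·
after 8 — deliver 0→2: n2:part/t1/[-]
after 9 — deliver 2→0: n0:coor/t1/[q]
after 10 — deliver 0→4: n4:part/t1/[q]
after 11 — deliver 0→2: n2:part/t1/[q]
after 12 — timeout(0): n0:coor/t2/[q]
after 13 — deliver 0→1: n1:part/t1/[q]
after 14 — deliver 1→0: ·
after 15 — deliver 0→3: n3:part/t1/[q]
after 16 — deliver 3→0: ·
after 17 — deliver 0→4: n4:part/t2/[q]
after 18 — deliver 4→0: ·
after 19 — deliver 1→3: ·
after 20 — timeout(0): n0:coor/t3/[q]
after 21 — deliver 4→3: ·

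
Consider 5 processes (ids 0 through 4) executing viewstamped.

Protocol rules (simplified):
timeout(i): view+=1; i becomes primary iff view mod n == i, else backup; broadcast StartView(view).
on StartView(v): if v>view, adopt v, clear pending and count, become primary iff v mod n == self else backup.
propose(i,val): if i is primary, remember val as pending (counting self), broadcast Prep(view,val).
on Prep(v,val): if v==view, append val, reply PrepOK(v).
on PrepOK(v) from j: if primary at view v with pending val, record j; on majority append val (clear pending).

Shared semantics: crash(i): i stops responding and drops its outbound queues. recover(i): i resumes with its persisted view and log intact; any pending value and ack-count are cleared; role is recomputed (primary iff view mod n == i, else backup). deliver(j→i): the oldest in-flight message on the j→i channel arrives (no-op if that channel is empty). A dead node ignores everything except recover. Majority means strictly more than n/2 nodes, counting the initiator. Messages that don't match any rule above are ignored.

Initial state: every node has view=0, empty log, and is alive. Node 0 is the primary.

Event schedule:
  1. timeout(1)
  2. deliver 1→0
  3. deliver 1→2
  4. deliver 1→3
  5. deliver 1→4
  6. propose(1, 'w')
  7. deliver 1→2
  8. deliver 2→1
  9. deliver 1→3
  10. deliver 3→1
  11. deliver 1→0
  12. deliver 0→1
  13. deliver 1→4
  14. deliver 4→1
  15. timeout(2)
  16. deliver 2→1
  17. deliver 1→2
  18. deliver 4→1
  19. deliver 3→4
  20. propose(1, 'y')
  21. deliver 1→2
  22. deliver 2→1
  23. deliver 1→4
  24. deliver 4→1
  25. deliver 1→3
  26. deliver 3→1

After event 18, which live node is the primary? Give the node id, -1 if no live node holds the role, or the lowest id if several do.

2

e1 timeout(1): 1[prim,v=1,-]
e2 deliver 1→0: 0[back,v=1,-]
e3 deliver 1→2: 2[back,v=1,-]
e4 deliver 1→3: 3[back,v=1,-]
e5 deliver 1→4: 4[back,v=1,-]
e6 propose(1,'w'): ·
e7 deliver 1→2: 2[back,v=1,w]
e8 deliver 2→1: ·
e9 deliver 1→3: 3[back,v=1,w]
e10 deliver 3→1: 1[prim,v=1,w]
e11 deliver 1→0: 0[back,v=1,w]
e12 deliver 0→1: ·
e13 deliver 1→4: 4[back,v=1,w]
e14 deliver 4→1: ·
e15 timeout(2): 2[prim,v=2,w]
e16 deliver 2→1: 1[back,v=2,w]
e17 deliver 1→2: ·
e18 deliver 4→1: ·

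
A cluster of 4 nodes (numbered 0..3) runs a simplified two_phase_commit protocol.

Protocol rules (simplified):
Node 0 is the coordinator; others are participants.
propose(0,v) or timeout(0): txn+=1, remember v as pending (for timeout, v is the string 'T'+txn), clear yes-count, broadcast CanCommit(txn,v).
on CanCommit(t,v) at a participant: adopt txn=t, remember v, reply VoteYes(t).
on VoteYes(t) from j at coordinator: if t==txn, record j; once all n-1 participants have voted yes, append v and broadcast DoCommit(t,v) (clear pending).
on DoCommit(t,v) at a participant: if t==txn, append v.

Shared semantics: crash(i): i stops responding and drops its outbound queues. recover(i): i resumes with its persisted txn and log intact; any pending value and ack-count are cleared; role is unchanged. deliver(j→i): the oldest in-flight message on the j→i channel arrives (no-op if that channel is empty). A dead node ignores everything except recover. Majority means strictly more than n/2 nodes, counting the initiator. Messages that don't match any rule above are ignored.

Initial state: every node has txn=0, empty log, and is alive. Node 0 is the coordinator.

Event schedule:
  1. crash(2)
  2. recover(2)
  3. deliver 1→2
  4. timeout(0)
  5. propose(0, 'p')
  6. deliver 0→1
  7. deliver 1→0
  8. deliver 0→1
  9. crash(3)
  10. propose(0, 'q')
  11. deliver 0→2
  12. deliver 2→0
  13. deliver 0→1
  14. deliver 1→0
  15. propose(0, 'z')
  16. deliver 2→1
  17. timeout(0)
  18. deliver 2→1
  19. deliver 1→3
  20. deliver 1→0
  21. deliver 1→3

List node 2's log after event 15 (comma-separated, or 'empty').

empty

step 1 crash(2): 2={✗part,t=0,log=-}
step 2 recover(2): 2={part,t=0,log=-}
step 3 deliver 1→2: —
step 4 timeout(0): 0={coor,t=1,log=-}
step 5 propose(0,'p'): 0={coor,t=2,log=-}
step 6 deliver 0→1: 1={part,t=1,log=-}
step 7 deliver 1→0: —
step 8 deliver 0→1: 1={part,t=2,log=-}
step 9 crash(3): 3={✗part,t=0,log=-}
step 10 propose(0,'q'): 0={coor,t=3,log=-}
step 11 deliver 0→2: 2={part,t=1,log=-}
step 12 deliver 2→0: —
step 13 deliver 0→1: 1={part,t=3,log=-}
step 14 deliver 1→0: —
step 15 propose(0,'z'): 0={coor,t=4,log=-}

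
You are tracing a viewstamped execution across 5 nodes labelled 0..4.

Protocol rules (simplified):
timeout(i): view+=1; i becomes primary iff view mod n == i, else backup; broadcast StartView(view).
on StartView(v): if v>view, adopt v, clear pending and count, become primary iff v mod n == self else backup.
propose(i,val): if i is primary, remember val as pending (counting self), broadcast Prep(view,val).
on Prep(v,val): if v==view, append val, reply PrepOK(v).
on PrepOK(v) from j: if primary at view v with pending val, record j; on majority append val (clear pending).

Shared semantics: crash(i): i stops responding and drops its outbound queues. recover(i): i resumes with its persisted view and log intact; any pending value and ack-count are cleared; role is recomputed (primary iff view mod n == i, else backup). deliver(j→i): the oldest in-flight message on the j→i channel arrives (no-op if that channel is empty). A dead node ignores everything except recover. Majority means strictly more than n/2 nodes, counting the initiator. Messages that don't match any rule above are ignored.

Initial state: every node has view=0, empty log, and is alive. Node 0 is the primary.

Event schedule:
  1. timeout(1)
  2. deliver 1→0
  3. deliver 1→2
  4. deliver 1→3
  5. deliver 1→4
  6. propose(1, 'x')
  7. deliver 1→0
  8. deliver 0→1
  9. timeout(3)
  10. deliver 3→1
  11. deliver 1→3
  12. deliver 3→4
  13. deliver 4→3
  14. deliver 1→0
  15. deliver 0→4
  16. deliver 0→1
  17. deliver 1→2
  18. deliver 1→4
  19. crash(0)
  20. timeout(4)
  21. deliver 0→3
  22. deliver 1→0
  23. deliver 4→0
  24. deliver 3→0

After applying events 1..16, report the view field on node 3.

[1] timeout(1) → N1(prim v1 [-])
[2] deliver 1→0 → N0(back v1 [-])
[3] deliver 1→2 → N2(back v1 [-])
[4] deliver 1→3 → N3(back v1 [-])
[5] deliver 1→4 → N4(back v1 [-])
[6] propose(1,'x') → ∅
[7] deliver 1→0 → N0(back v1 [x])
[8] deliver 0→1 → ∅
[9] timeout(3) → N3(back v2 [-])
[10] deliver 3→1 → N1(back v2 [-])
[11] deliver 1→3 → ∅
[12] deliver 3→4 → N4(back v2 [-])
[13] deliver 4→3 → ∅
[14] deliver 1→0 → ∅
[15] deliver 0→4 → ∅
[16] deliver 0→1 → ∅

2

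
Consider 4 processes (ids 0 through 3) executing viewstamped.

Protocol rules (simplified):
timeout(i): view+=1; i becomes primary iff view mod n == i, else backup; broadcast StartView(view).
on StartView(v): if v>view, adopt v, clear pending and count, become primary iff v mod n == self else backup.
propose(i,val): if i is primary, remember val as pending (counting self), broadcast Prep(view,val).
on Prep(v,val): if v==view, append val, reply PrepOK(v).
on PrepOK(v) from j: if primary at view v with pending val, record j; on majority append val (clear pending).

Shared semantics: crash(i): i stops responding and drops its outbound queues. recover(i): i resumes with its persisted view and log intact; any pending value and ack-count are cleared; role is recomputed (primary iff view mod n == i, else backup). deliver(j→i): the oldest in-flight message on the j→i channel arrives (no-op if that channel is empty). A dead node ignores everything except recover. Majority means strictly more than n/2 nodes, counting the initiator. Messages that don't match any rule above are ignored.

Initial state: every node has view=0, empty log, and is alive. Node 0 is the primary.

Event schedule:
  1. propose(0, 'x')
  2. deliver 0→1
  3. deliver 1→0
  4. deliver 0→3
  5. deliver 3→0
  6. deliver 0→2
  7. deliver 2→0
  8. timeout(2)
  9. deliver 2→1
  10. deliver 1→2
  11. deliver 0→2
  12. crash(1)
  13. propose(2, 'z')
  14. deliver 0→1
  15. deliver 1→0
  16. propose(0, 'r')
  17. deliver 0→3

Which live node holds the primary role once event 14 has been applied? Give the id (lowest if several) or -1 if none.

0

after 1 — propose(0,'x'): ·
after 2 — deliver 0→1: n1:back/v0/[x]
after 3 — deliver 1→0: ·
after 4 — deliver 0→3: n3:back/v0/[x]
after 5 — deliver 3→0: n0:prim/v0/[x]
after 6 — deliver 0→2: n2:back/v0/[x]
after 7 — deliver 2→0: ·
after 8 — timeout(2): n2:back/v1/[x]
after 9 — deliver 2→1: n1:prim/v1/[x]
after 10 — deliver 1→2: ·
after 11 — deliver 0→2: ·
after 12 — crash(1): n1:✗prim/v1/[x]
after 13 — propose(2,'z'): ·
after 14 — deliver 0→1: ·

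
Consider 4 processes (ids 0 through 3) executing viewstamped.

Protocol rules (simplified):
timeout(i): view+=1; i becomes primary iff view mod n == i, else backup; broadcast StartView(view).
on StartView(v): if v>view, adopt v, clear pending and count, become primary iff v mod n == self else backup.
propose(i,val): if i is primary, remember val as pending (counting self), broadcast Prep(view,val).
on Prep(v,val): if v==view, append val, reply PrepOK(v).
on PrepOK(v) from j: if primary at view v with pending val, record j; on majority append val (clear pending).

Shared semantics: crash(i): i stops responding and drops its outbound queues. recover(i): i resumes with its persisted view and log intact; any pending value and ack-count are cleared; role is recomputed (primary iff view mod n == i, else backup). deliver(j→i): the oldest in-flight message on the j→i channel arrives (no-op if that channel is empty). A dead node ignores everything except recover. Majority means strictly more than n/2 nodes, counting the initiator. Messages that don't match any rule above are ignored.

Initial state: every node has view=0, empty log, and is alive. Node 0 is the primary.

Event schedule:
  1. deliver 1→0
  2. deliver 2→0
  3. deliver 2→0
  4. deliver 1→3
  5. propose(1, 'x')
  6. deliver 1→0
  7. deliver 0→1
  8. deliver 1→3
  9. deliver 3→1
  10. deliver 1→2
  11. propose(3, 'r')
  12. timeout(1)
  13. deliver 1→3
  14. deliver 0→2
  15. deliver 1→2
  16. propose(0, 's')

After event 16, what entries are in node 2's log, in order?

step 1 deliver 1→0: —
step 2 deliver 2→0: —
step 3 deliver 2→0: —
step 4 deliver 1→3: —
step 5 propose(1,'x'): —
step 6 deliver 1→0: —
step 7 deliver 0→1: —
step 8 deliver 1→3: —
step 9 deliver 3→1: —
step 10 deliver 1→2: —
step 11 propose(3,'r'): —
step 12 timeout(1): 1={prim,v=1,log=-}
step 13 deliver 1→3: 3={back,v=1,log=-}
step 14 deliver 0→2: —
step 15 deliver 1→2: 2={back,v=1,log=-}
step 16 propose(0,'s'): —

empty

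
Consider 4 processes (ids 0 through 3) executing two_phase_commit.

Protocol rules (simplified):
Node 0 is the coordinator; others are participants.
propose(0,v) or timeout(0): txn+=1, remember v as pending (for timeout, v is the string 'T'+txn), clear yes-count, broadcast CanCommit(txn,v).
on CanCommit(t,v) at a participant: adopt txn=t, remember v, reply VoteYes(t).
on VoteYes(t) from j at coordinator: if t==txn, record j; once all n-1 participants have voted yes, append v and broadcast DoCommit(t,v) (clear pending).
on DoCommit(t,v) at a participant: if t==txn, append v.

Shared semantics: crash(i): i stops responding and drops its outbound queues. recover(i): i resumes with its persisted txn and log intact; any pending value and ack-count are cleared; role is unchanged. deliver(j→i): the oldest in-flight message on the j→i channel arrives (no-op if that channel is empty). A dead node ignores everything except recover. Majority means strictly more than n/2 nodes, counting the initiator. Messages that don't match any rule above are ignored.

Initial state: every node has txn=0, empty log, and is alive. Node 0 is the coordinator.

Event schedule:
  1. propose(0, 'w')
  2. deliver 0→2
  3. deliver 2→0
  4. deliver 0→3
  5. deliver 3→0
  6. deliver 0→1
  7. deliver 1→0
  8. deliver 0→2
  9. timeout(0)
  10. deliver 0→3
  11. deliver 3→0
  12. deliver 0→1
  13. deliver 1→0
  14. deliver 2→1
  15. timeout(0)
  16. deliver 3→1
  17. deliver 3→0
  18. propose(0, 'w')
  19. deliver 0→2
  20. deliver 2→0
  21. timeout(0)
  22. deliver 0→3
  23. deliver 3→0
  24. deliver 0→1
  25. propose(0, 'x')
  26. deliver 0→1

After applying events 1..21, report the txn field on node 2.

e1 propose(0,'w'): 0[coor,t=1,-]
e2 deliver 0→2: 2[part,t=1,-]
e3 deliver 2→0: ·
e4 deliver 0→3: 3[part,t=1,-]
e5 deliver 3→0: ·
e6 deliver 0→1: 1[part,t=1,-]
e7 deliver 1→0: 0[coor,t=1,w]
e8 deliver 0→2: 2[part,t=1,w]
e9 timeout(0): 0[coor,t=2,w]
e10 deliver 0→3: 3[part,t=1,w]
e11 deliver 3→0: ·
e12 deliver 0→1: 1[part,t=1,w]
e13 deliver 1→0: ·
e14 deliver 2→1: ·
e15 timeout(0): 0[coor,t=3,w]
e16 deliver 3→1: ·
e17 deliver 3→0: ·
e18 propose(0,'w'): 0[coor,t=4,w]
e19 deliver 0→2: 2[part,t=2,w]
e20 deliver 2→0: ·
e21 timeout(0): 0[coor,t=5,w]

2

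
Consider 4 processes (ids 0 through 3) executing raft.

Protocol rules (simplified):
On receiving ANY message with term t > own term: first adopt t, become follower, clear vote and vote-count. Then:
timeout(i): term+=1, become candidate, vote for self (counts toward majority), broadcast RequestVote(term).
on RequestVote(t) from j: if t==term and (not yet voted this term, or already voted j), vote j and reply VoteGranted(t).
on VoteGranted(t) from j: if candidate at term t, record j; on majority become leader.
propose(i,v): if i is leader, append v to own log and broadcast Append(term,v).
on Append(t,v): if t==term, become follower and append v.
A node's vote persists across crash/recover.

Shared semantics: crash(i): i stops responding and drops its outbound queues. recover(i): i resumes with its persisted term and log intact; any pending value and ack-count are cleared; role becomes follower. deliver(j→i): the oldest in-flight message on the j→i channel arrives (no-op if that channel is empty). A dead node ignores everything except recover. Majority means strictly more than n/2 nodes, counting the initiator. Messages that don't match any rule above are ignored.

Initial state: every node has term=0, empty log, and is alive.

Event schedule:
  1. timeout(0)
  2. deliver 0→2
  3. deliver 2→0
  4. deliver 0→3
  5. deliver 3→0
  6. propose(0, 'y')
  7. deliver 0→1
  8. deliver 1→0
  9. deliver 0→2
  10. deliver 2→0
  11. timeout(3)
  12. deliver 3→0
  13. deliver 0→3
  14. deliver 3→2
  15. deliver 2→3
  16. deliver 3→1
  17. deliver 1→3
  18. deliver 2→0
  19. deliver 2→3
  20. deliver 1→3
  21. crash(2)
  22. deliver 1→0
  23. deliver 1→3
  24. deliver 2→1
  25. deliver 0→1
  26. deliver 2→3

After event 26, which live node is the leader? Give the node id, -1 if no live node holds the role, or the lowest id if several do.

3

after 1 — timeout(0): n0:cand/t1/[-]
after 2 — deliver 0→2: n2:foll/t1/[-]
after 3 — deliver 2→0: ·
after 4 — deliver 0→3: n3:foll/t1/[-]
after 5 — deliver 3→0: n0:lead/t1/[-]
after 6 — propose(0,'y'): n0:lead/t1/[y]
after 7 — deliver 0→1: n1:foll/t1/[-]
after 8 — deliver 1→0: ·
after 9 — deliver 0→2: n2:foll/t1/[y]
after 10 — deliver 2→0: ·
after 11 — timeout(3): n3:cand/t2/[-]
after 12 — deliver 3→0: n0:foll/t2/[y]
after 13 — deliver 0→3: ·
after 14 — deliver 3→2: n2:foll/t2/[y]
after 15 — deliver 2→3: ·
after 16 — deliver 3→1: n1:foll/t2/[-]
after 17 — deliver 1→3: n3:lead/t2/[-]
after 18 — deliver 2→0: ·
after 19 — deliver 2→3: ·
after 20 — deliver 1→3: ·
after 21 — crash(2): n2:✗foll/t2/[y]
after 22 — deliver 1→0: ·
after 23 — deliver 1→3: ·
after 24 — deliver 2→1: ·
after 25 — deliver 0→1: ·
after 26 — deliver 2→3: ·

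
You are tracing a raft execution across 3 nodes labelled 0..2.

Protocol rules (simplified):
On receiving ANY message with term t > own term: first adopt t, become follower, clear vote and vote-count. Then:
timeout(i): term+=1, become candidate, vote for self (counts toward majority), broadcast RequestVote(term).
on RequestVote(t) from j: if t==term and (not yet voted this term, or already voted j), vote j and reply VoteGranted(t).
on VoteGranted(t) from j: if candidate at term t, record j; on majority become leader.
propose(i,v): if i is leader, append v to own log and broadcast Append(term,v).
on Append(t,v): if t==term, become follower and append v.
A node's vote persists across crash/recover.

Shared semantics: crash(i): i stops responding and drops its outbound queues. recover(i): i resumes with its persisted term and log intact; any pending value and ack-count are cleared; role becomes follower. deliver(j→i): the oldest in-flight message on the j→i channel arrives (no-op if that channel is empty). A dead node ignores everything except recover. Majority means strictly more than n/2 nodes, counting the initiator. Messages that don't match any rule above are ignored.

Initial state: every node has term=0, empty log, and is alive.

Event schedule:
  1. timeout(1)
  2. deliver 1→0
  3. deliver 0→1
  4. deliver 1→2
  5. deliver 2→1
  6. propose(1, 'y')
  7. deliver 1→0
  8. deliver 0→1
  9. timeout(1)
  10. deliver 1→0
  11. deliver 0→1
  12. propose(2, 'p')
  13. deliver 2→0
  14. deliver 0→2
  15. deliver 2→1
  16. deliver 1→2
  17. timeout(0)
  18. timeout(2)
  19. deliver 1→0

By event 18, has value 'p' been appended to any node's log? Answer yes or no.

e1 timeout(1): 1[cand,t=1,-]
e2 deliver 1→0: 0[foll,t=1,-]
e3 deliver 0→1: 1[lead,t=1,-]
e4 deliver 1→2: 2[foll,t=1,-]
e5 deliver 2→1: ·
e6 propose(1,'y'): 1[lead,t=1,y]
e7 deliver 1→0: 0[foll,t=1,y]
e8 deliver 0→1: ·
e9 timeout(1): 1[cand,t=2,y]
e10 deliver 1→0: 0[foll,t=2,y]
e11 deliver 0→1: 1[lead,t=2,y]
e12 propose(2,'p'): ·
e13 deliver 2→0: ·
e14 deliver 0→2: ·
e15 deliver 2→1: ·
e16 deliver 1→2: 2[foll,t=1,y]
e17 timeout(0): 0[cand,t=3,y]
e18 timeout(2): 2[cand,t=2,y]

no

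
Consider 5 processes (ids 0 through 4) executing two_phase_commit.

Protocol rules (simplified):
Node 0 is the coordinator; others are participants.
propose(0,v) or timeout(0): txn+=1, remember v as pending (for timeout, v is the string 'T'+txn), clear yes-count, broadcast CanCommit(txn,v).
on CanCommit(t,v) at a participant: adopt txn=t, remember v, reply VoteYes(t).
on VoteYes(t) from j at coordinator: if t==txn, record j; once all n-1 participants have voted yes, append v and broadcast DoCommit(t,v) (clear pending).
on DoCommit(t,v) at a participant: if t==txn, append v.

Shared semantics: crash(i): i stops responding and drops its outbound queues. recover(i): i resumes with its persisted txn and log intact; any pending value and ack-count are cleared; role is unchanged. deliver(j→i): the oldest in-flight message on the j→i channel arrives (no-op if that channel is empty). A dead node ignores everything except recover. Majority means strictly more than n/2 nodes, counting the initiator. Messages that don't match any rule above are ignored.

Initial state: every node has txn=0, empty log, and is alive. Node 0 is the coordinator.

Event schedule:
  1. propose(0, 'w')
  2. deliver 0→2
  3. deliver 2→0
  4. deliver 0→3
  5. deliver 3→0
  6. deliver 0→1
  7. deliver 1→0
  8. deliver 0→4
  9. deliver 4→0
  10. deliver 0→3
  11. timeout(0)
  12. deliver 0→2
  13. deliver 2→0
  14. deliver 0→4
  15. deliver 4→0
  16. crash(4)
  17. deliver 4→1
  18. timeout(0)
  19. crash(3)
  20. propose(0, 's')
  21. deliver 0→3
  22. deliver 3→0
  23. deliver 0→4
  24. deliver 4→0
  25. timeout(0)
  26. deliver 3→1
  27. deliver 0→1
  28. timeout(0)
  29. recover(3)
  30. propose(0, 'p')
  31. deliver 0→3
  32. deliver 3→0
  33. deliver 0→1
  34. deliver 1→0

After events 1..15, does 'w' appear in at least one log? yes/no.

[1] propose(0,'w') → N0(coor t1 [-])
[2] deliver 0→2 → N2(part t1 [-])
[3] deliver 2→0 → ∅
[4] deliver 0→3 → N3(part t1 [-])
[5] deliver 3→0 → ∅
[6] deliver 0→1 → N1(part t1 [-])
[7] deliver 1→0 → ∅
[8] deliver 0→4 → N4(part t1 [-])
[9] deliver 4→0 → N0(coor t1 [w])
[10] deliver 0→3 → N3(part t1 [w])
[11] timeout(0) → N0(coor t2 [w])
[12] deliver 0→2 → N2(part t1 [w])
[13] deliver 2→0 → ∅
[14] deliver 0→4 → N4(part t1 [w])
[15] deliver 4→0 → ∅

yes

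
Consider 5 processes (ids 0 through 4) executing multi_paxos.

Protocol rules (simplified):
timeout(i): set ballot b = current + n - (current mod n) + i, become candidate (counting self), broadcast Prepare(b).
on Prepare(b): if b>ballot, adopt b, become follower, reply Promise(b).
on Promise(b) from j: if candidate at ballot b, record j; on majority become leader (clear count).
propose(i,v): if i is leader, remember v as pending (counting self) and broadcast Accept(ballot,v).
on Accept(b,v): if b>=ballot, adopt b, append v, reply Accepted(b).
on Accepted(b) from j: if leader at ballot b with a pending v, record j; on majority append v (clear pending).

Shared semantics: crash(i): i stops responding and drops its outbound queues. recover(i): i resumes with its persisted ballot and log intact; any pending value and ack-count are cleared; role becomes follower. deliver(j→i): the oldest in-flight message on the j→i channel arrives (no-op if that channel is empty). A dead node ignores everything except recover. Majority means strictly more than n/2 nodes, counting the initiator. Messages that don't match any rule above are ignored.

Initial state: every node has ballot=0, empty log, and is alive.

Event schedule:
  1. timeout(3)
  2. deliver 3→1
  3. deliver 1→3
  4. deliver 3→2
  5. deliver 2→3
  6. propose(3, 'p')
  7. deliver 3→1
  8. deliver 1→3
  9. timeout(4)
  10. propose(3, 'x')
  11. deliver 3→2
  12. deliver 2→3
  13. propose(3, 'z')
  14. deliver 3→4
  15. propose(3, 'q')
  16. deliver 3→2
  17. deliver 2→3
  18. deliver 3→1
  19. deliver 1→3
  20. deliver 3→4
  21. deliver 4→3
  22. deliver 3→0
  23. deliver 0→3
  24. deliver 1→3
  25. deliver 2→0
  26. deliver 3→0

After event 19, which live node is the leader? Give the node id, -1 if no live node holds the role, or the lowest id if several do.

step 1 timeout(3): 3={cand,b=8,log=-}
step 2 deliver 3→1: 1={foll,b=8,log=-}
step 3 deliver 1→3: —
step 4 deliver 3→2: 2={foll,b=8,log=-}
step 5 deliver 2→3: 3={lead,b=8,log=-}
step 6 propose(3,'p'): —
step 7 deliver 3→1: 1={foll,b=8,log=p}
step 8 deliver 1→3: —
step 9 timeout(4): 4={cand,b=9,log=-}
step 10 propose(3,'x'): —
step 11 deliver 3→2: 2={foll,b=8,log=p}
step 12 deliver 2→3: —
step 13 propose(3,'z'): —
step 14 deliver 3→4: —
step 15 propose(3,'q'): —
step 16 deliver 3→2: 2={foll,b=8,log=p,x}
step 17 deliver 2→3: —
step 18 deliver 3→1: 1={foll,b=8,log=p,x}
step 19 deliver 1→3: 3={lead,b=8,log=q}

3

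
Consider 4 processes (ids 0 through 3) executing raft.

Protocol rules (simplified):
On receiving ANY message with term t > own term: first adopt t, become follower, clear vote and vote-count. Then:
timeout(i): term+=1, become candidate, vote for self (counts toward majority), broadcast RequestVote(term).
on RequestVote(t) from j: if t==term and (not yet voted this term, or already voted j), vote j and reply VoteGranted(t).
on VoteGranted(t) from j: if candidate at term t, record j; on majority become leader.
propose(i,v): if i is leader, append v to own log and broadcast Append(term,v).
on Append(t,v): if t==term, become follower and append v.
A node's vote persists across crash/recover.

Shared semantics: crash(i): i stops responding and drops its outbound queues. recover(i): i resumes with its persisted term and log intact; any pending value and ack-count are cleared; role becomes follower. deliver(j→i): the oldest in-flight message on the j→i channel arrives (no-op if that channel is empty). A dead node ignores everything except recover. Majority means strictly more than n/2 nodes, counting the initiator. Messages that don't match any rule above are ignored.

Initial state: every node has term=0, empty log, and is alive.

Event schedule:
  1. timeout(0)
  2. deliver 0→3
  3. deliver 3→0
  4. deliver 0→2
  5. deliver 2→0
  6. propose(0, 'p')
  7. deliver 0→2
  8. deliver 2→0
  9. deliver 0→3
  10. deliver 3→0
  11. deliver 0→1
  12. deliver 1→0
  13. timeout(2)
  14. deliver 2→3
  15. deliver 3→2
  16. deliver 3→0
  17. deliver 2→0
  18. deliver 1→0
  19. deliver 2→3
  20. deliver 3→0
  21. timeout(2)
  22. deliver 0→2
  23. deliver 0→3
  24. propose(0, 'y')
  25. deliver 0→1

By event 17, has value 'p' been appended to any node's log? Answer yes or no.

yes

e1 timeout(0): 0[cand,t=1,-]
e2 deliver 0→3: 3[foll,t=1,-]
e3 deliver 3→0: ·
e4 deliver 0→2: 2[foll,t=1,-]
e5 deliver 2→0: 0[lead,t=1,-]
e6 propose(0,'p'): 0[lead,t=1,p]
e7 deliver 0→2: 2[foll,t=1,p]
e8 deliver 2→0: ·
e9 deliver 0→3: 3[foll,t=1,p]
e10 deliver 3→0: ·
e11 deliver 0→1: 1[foll,t=1,-]
e12 deliver 1→0: ·
e13 timeout(2): 2[cand,t=2,p]
e14 deliver 2→3: 3[foll,t=2,p]
e15 deliver 3→2: ·
e16 deliver 3→0: ·
e17 deliver 2→0: 0[foll,t=2,p]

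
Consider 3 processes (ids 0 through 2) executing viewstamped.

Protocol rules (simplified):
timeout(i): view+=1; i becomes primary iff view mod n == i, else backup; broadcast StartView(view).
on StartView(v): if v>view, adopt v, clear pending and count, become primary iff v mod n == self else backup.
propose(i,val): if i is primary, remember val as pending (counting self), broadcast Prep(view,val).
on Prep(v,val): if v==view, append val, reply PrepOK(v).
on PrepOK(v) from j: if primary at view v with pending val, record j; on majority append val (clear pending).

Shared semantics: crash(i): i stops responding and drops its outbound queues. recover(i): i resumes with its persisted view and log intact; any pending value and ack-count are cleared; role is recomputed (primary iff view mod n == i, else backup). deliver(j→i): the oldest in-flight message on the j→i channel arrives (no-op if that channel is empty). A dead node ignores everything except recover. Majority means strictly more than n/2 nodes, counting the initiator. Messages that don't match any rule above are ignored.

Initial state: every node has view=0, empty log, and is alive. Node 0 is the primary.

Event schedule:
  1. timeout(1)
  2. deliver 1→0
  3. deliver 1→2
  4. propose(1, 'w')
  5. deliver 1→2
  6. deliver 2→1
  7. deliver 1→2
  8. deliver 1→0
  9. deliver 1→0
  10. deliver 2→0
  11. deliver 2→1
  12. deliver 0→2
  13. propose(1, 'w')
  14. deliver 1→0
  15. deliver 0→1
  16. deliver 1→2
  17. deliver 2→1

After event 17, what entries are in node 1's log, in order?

w,w

1. timeout(1):  <1:prim v1 ->
2. deliver 1→0:  <0:back v1 ->
3. deliver 1→2:  <2:back v1 ->
4. propose(1,'w'):  nop
5. deliver 1→2:  <2:back v1 w>
6. deliver 2→1:  <1:prim v1 w>
7. deliver 1→2:  nop
8. deliver 1→0:  <0:back v1 w>
9. deliver 1→0:  nop
10. deliver 2→0:  nop
11. deliver 2→1:  nop
12. deliver 0→2:  nop
13. propose(1,'w'):  nop
14. deliver 1→0:  <0:back v1 w,w>
15. deliver 0→1:  <1:prim v1 w,w>
16. deliver 1→2:  <2:back v1 w,w>
17. deliver 2→1:  nop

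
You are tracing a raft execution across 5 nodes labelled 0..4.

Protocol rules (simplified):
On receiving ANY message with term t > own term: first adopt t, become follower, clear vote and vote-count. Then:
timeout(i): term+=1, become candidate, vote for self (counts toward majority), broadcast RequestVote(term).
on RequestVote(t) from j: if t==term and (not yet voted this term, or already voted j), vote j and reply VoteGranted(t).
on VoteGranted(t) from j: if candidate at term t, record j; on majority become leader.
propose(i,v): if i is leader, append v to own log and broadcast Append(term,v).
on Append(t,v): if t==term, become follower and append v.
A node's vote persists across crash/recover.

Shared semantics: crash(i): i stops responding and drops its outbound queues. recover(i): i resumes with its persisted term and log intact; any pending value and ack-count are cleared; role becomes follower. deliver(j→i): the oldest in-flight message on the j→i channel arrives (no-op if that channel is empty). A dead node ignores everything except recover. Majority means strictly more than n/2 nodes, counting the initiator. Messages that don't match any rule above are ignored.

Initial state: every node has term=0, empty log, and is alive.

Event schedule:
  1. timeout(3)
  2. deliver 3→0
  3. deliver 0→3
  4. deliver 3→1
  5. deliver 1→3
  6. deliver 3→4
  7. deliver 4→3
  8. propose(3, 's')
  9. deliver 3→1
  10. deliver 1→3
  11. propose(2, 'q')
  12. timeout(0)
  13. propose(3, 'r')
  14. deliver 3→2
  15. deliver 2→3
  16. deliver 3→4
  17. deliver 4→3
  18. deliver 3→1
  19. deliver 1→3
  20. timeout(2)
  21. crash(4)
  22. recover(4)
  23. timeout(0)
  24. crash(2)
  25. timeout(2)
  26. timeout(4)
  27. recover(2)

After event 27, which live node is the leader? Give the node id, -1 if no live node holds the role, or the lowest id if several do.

step 1 timeout(3): 3={cand,t=1,log=-}
step 2 deliver 3→0: 0={foll,t=1,log=-}
step 3 deliver 0→3: —
step 4 deliver 3→1: 1={foll,t=1,log=-}
step 5 deliver 1→3: 3={lead,t=1,log=-}
step 6 deliver 3→4: 4={foll,t=1,log=-}
step 7 deliver 4→3: —
step 8 propose(3,'s'): 3={lead,t=1,log=s}
step 9 deliver 3→1: 1={foll,t=1,log=s}
step 10 deliver 1→3: —
step 11 propose(2,'q'): —
step 12 timeout(0): 0={cand,t=2,log=-}
step 13 propose(3,'r'): 3={lead,t=1,log=s,r}
step 14 deliver 3→2: 2={foll,t=1,log=-}
step 15 deliver 2→3: —
step 16 deliver 3→4: 4={foll,t=1,log=s}
step 17 deliver 4→3: —
step 18 deliver 3→1: 1={foll,t=1,log=s,r}
step 19 deliver 1→3: —
step 20 timeout(2): 2={cand,t=2,log=-}
step 21 crash(4): 4={✗foll,t=1,log=s}
step 22 recover(4): 4={foll,t=1,log=s}
step 23 timeout(0): 0={cand,t=3,log=-}
step 24 crash(2): 2={✗cand,t=2,log=-}
step 25 timeout(2): —
step 26 timeout(4): 4={cand,t=2,log=s}
step 27 recover(2): 2={foll,t=2,log=-}

3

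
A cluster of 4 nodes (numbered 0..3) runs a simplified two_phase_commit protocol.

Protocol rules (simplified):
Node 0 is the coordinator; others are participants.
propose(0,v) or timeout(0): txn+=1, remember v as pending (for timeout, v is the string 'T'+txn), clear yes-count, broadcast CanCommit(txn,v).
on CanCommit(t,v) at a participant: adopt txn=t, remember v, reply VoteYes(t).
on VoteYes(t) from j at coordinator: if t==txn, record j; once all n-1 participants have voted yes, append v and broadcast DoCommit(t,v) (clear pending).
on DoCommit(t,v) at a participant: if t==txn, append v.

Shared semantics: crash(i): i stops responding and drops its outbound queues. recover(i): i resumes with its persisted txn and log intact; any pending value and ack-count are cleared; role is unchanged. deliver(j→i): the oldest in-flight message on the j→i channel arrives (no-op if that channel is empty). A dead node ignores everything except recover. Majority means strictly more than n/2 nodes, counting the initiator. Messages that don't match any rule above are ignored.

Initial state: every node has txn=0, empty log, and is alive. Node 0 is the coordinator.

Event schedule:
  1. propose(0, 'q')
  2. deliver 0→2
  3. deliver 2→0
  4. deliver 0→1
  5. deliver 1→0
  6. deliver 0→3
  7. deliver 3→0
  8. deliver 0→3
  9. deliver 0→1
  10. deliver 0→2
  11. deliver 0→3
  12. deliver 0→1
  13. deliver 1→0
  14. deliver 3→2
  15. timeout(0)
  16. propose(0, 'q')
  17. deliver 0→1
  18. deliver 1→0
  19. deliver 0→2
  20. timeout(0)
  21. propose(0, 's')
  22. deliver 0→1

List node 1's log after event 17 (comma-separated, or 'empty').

after 1 — propose(0,'q'): n0:coor/t1/[-]
after 2 — deliver 0→2: n2:part/t1/[-]
after 3 — deliver 2→0: ·
after 4 — deliver 0→1: n1:part/t1/[-]
after 5 — deliver 1→0: ·
after 6 — deliver 0→3: n3:part/t1/[-]
after 7 — deliver 3→0: n0:coor/t1/[q]
after 8 — deliver 0→3: n3:part/t1/[q]
after 9 — deliver 0→1: n1:part/t1/[q]
after 10 — deliver 0→2: n2:part/t1/[q]
after 11 — deliver 0→3: ·
after 12 — deliver 0→1: ·
after 13 — deliver 1→0: ·
after 14 — deliver 3→2: ·
after 15 — timeout(0): n0:coor/t2/[q]
after 16 — propose(0,'q'): n0:coor/t3/[q]
after 17 — deliver 0→1: n1:part/t2/[q]

q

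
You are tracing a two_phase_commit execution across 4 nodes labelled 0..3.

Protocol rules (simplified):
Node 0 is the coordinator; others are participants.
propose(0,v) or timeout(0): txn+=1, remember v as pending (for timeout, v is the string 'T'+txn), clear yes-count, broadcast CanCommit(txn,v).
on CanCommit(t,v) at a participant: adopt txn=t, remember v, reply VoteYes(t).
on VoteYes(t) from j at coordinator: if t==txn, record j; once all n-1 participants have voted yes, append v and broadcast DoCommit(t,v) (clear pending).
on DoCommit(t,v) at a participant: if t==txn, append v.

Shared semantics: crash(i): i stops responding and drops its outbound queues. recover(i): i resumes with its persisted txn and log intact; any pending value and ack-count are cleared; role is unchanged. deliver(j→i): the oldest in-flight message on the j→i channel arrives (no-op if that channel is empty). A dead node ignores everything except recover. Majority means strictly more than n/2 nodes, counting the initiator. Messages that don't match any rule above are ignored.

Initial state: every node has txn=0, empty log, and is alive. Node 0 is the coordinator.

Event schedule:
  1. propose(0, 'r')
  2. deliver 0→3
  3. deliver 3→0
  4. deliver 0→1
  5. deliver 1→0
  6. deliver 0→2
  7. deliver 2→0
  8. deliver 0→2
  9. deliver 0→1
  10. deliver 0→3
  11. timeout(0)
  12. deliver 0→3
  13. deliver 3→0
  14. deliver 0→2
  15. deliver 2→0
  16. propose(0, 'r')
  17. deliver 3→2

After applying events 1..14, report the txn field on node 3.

2

step 1 propose(0,'r'): 0={coor,t=1,log=-}
step 2 deliver 0→3: 3={part,t=1,log=-}
step 3 deliver 3→0: —
step 4 deliver 0→1: 1={part,t=1,log=-}
step 5 deliver 1→0: —
step 6 deliver 0→2: 2={part,t=1,log=-}
step 7 deliver 2→0: 0={coor,t=1,log=r}
step 8 deliver 0→2: 2={part,t=1,log=r}
step 9 deliver 0→1: 1={part,t=1,log=r}
step 10 deliver 0→3: 3={part,t=1,log=r}
step 11 timeout(0): 0={coor,t=2,log=r}
step 12 deliver 0→3: 3={part,t=2,log=r}
step 13 deliver 3→0: —
step 14 deliver 0→2: 2={part,t=2,log=r}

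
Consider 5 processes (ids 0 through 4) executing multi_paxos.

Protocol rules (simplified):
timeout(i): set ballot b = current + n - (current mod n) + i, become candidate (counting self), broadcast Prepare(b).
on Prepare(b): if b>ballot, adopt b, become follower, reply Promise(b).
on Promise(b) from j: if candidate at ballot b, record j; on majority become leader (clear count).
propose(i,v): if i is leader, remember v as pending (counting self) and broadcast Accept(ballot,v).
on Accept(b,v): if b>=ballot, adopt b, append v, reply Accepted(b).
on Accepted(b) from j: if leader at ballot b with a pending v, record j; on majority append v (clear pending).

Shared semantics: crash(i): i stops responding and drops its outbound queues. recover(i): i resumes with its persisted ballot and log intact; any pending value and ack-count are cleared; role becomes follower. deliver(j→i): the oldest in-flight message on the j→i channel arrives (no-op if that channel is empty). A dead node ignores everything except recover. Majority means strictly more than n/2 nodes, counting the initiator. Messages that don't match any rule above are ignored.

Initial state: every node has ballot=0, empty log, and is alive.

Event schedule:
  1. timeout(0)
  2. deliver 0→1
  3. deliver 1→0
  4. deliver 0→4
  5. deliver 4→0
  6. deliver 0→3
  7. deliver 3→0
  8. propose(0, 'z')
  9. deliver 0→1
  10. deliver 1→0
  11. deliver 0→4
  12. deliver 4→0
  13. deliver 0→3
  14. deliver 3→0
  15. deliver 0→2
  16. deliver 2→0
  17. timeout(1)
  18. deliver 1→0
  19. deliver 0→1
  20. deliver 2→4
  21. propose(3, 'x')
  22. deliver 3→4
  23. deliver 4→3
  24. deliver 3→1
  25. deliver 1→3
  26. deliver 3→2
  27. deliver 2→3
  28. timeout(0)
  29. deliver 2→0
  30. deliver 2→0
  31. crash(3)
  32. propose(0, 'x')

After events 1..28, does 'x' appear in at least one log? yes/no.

no

e1 timeout(0): 0[cand,b=5,-]
e2 deliver 0→1: 1[foll,b=5,-]
e3 deliver 1→0: ·
e4 deliver 0→4: 4[foll,b=5,-]
e5 deliver 4→0: 0[lead,b=5,-]
e6 deliver 0→3: 3[foll,b=5,-]
e7 deliver 3→0: ·
e8 propose(0,'z'): ·
e9 deliver 0→1: 1[foll,b=5,z]
e10 deliver 1→0: ·
e11 deliver 0→4: 4[foll,b=5,z]
e12 deliver 4→0: 0[lead,b=5,z]
e13 deliver 0→3: 3[foll,b=5,z]
e14 deliver 3→0: ·
e15 deliver 0→2: 2[foll,b=5,-]
e16 deliver 2→0: ·
e17 timeout(1): 1[cand,b=11,z]
e18 deliver 1→0: 0[foll,b=11,z]
e19 deliver 0→1: ·
e20 deliver 2→4: ·
e21 propose(3,'x'): ·
e22 deliver 3→4: ·
e23 deliver 4→3: ·
e24 deliver 3→1: ·
e25 deliver 1→3: 3[foll,b=11,z]
e26 deliver 3→2: ·
e27 deliver 2→3: ·
e28 timeout(0): 0[cand,b=15,z]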